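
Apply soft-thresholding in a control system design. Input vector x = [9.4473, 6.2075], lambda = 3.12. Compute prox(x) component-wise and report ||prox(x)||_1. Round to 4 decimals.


Soft-thresholding with lambda = 3.12:
prox(9.4473) = sign(9.4473)*max(|9.4473| - 3.12, 0) = 6.3273
prox(6.2075) = sign(6.2075)*max(|6.2075| - 3.12, 0) = 3.0875
prox(x) = [6.3273, 3.0875]
||prox(x)||_1 = 6.3273 + 3.0875 = 9.4148


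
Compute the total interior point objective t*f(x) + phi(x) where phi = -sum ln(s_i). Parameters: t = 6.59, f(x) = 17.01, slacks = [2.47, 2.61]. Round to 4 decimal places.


Step 1: Compute log-barrier.
ln values: [0.9042, 0.9594]
phi = -(0.9042 + 0.9594) = -1.8636
Step 2: Compute augmented objective.
t*f(x) = 6.59*17.01 = 112.0959
Total = 112.0959 - 1.8636 = 110.2323


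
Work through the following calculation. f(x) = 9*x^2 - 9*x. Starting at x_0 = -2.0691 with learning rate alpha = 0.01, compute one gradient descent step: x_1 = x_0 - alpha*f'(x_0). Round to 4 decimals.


We compute the gradient at x_0 and apply the update.
f'(x) = 18*x - 9
f'(-2.0691) = 18*-2.0691 - 9 = -46.2438
x_1 = -2.0691 - 0.01*-46.2438 = -1.6067


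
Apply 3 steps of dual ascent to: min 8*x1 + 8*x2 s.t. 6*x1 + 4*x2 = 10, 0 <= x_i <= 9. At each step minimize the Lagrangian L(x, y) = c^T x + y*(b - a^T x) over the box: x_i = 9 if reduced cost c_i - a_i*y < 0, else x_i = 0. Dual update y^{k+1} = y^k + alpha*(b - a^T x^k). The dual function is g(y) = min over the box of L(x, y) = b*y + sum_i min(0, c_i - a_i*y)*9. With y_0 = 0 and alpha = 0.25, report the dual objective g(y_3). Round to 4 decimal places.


Dual ascent for LP: min 8*x1 + 8*x2, 6*x1 + 4*x2 = 10, 0 <= x_i <= 9
Step 1: y^k = 0.0, reduced costs: (8.0, 8.0)
  x^k = (0.0, 0.0), subgradient = b - a^T x = 10.0
  y^{k+1} = 0.0 + 0.25*10.0 = 2.5
Step 2: y^k = 2.5, reduced costs: (-7.0, -2.0)
  x^k = (9.0, 9.0), subgradient = b - a^T x = -80.0
  y^{k+1} = 2.5 + 0.25*-80.0 = -17.5
Step 3: y^k = -17.5, reduced costs: (113.0, 78.0)
  x^k = (0.0, 0.0), subgradient = b - a^T x = 10.0
  y^{k+1} = -17.5 + 0.25*10.0 = -15.0
Dual objective at y_3 = -15.0: reduced costs (98.0, 68.0), box minimizer x = (0.0, 0.0)
g(y_3) = b*y + (c1 - a1*y)*x1 + (c2 - a2*y)*x2 = 10*(-15.0) + 98.0*0.0 + 68.0*0.0 = -150.0 + 0.0 + 0.0 = -150.0


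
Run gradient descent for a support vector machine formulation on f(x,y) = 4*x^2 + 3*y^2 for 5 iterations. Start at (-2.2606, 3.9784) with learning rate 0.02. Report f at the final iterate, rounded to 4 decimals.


Gradient descent on f(x,y) = 4*x^2 + 3*y^2.
Starting point: (-2.2606, 3.9784), alpha = 0.02
Step 1: grad_x = 2*4*-2.2606 = -18.0848, grad_y = 2*3*3.9784 = 23.8704
  x_1 = -2.2606 - 0.02*-18.0848 = -1.8989
  y_1 = 3.9784 - 0.02*23.8704 = 3.501
Step 2: grad_x = 2*4*-1.8989 = -15.1912, grad_y = 2*3*3.501 = 21.006
  x_2 = -1.8989 - 0.02*-15.1912 = -1.5951
  y_2 = 3.501 - 0.02*21.006 = 3.0809
Step 3: grad_x = 2*4*-1.5951 = -12.7606, grad_y = 2*3*3.0809 = 18.4852
  x_3 = -1.5951 - 0.02*-12.7606 = -1.3399
  y_3 = 3.0809 - 0.02*18.4852 = 2.7112
Step 4: grad_x = 2*4*-1.3399 = -10.7189, grad_y = 2*3*2.7112 = 16.267
  x_4 = -1.3399 - 0.02*-10.7189 = -1.1255
  y_4 = 2.7112 - 0.02*16.267 = 2.3858
Step 5: grad_x = 2*4*-1.1255 = -9.0039, grad_y = 2*3*2.3858 = 14.315
  x_5 = -1.1255 - 0.02*-9.0039 = -0.9454
  y_5 = 2.3858 - 0.02*14.315 = 2.0995
f(-0.9454, 2.0995) = 4*(-0.9454)^2 + 3*2.0995^2 = 16.7993


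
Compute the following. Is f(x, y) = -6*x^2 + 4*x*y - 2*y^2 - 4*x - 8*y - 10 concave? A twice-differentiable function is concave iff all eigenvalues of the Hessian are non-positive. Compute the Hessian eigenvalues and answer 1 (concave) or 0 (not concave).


The Hessian of f(x,y) = -6*x^2 + 4*x*y - 2*y^2 - 4*x - 8*y - 10 is:
H = [[-12, 4], [4, -4]]
Trace = -12 - 4 = -16
Determinant = -12*-4 - (4)^2 = 32
Discriminant = (-16)^2 - 4*32 = 128.0
Eigenvalues: lambda_1 = -13.6569, lambda_2 = -2.3431
The function is concave.

1


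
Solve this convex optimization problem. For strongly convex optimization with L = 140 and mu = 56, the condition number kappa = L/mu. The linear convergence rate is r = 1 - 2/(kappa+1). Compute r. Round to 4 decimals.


Step 1: Compute the condition number.
kappa = L/mu = 140/56 = 2.5
Step 2: Compute the convergence rate.
r = 1 - 2/(kappa + 1) = 1 - 2*mu/(L + mu) = (L - mu)/(L + mu) = 84/196 = 0.4286


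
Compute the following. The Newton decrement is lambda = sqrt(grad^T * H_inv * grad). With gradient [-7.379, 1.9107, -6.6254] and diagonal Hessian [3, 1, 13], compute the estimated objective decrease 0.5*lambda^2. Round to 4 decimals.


Step 1: H is diagonal, so H^(-1) * g = [-2.4597, 1.9107, -0.5096].
Step 2: g^T H^(-1) g = sum_i g_i^2 / H_ii
  = (-7.379)^2/3 + (1.9107)^2/1 + (-6.6254)^2/13
  = 18.1499 + 3.6508 + 3.3766 = 25.1773
Step 3: Objective decrease = 0.5 * g^T H^(-1) g = 12.5886


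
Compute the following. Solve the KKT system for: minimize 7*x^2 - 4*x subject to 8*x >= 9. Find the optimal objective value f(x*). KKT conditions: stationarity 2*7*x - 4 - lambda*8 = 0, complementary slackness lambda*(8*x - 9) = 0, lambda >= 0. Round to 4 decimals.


Step 1: Try lambda = 0 (constraint inactive).
x_unc = 4/(2*7) = 0.2857
Check: 8*0.2857 = 2.2856 < 9 -- violated!
Step 2: Constraint must be active: 8*x = 9
x* = 9/8 = 1.125
lambda = (2*7*1.125 - 4)/8 = 1.4688
Step 3: Compute optimal value.
f(x*) = 7*1.125^2 - 4*1.125 = 4.3594


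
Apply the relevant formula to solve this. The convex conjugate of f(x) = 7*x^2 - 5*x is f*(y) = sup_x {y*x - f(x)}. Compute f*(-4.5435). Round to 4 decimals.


f*(y) = sup_x {y*x - a*x^2 - b*x} = sup_x {(y-b)*x - a*x^2}
FOC: (y - b) - 2a*x = 0 => x* = (y - b)/(2a)
x* = (-4.5435 + 5)/(2*7) = 0.0326
f*(-4.5435) = (y-b)^2/(4a) = (-4.5435 + 5)^2/(4*7)
= 0.2084/28 = 0.0074


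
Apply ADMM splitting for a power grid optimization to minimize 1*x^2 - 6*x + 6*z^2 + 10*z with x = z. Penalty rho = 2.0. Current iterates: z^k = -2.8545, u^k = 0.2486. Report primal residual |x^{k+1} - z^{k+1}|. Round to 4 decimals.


ADMM iteration with rho = 2.0, z^k = -2.8545, u^k = 0.2486
Step 1: x-update.
Minimize 1*x^2 - 6*x + (2.0/2)*(x + 2.8545 + 0.2486)^2
FOC: (2*1 + 2.0)*x = 6 + 2.0*(-2.8545 - 0.2486)
x^{k+1} = -0.0516
Step 2: z-update.
Minimize 6*z^2 + 10*z + (2.0/2)*(-0.0516 - z + 0.2486)^2
FOC: (2*6 + 2.0)*z = -10 + 2.0*(-0.0516 + 0.2486)
z^{k+1} = -0.6861
Step 3: u-update.
u^{k+1} = 0.2486 - 0.0516 + 0.6861 = 0.8832
Step 4: Primal residual = |-0.0516 + 0.6861| = 0.6346


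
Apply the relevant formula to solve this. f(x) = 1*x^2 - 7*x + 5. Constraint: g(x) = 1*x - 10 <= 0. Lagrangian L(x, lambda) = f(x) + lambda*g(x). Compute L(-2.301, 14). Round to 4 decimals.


Step 1: Evaluate f(x).
f(-2.301) = 1*(-2.301)^2 - 7*(-2.301) + 5 = 26.4016
Step 2: Evaluate g(x).
g(-2.301) = 1*-2.301 - 10 = -12.301
Step 3: Compute Lagrangian.
L = 26.4016 + 14*-12.301 = -145.8124


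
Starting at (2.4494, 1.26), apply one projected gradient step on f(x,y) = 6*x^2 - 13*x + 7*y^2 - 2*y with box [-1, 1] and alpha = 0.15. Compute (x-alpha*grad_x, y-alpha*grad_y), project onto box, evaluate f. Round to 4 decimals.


Step 1: Compute gradient at (2.4494, 1.26).
grad_x = 2*6*2.4494 - 13 = 16.3928
grad_y = 2*7*1.26 - 2 = 15.64
Step 2: Gradient step.
x_raw = 2.4494 - 0.15*16.3928 = -0.0095
y_raw = 1.26 - 0.15*15.64 = -1.086
Step 3: Project onto [-1, 1].
x_proj = clip(-0.0095) = -0.0095
y_proj = clip(-1.086) = -1.0
Step 4: Evaluate f.
f(-0.0095, -1.0) = 9.1243


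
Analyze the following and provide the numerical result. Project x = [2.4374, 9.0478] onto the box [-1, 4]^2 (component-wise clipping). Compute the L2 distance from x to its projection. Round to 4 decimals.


Project each component onto [-1, 4].
clip(2.4374) = 2.4374, clip(9.0478) = 4.0
Projection = [2.4374, 4.0]
Squared diffs: [0.0, 25.4803]
Distance = sqrt(25.4803) = 5.0478


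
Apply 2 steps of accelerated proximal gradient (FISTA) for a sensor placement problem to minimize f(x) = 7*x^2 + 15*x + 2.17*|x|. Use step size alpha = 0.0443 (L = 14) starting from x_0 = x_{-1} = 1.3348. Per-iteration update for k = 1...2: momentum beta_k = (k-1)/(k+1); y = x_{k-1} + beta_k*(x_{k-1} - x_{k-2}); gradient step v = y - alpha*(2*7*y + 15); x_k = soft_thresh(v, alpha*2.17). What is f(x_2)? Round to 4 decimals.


FISTA on f(x) = 7*x^2 + 15*x + 2.17*|x|
L = 14, alpha = 0.0443
Iteration 1: beta = 0.0, y = 1.3348 + 0.0*(1.3348 - 1.3348) = 1.3348
  grad(y) = 33.6872, v = y - alpha*grad = -0.1575
  prox(v) = soft_thresh(-0.1575, 0.0961) = -0.0614
Iteration 2: beta = 0.3333, y = -0.0614 + 0.3333*(-0.0614 - 1.3348) = -0.5268
  grad(y) = 7.6246, v = y - alpha*grad = -0.8646
  prox(v) = soft_thresh(-0.8646, 0.0961) = -0.7685
f(x_2) = 7*(-0.7685)^2 + 15*(-0.7685) + 2.17*|-0.7685| = -5.7256


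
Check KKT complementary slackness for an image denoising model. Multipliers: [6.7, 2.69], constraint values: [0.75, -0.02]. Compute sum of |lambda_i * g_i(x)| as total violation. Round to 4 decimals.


KKT complementary slackness check:
lambda_1 * g_1 = 6.7 * 0.75 = 5.025
lambda_2 * g_2 = 2.69 * -0.02 = -0.0538
Total violation = 5.025 + 0.0538 = 5.0788


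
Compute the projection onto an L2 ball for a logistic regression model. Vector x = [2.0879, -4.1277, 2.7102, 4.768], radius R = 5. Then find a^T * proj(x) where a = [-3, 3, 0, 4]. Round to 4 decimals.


Step 1: Compute ||x|| (intermediates to 6 decimals).
||x|| = sqrt(2.0879^2 + (-4.1277)^2 + 2.7102^2 + 4.768^2) = 7.174695
Step 2: Project.
Since ||x|| > R, scale = R/||x|| = 5/7.174695 = 0.696894, proj(x) = scale * x
proj(x) = [1.455045, -2.876569, 1.888722, 3.322791]
Step 3: Dot product.
a^T * proj(x) = -3*1.455045 + 3*(-2.876569) + 0*1.888722 + 4*3.322791 = 0.2963


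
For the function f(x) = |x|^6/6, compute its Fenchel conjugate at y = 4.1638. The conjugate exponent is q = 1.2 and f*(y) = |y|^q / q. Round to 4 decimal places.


The conjugate exponent q satisfies 1/p + 1/q = 1.
p = 6, so q = 6/(6 - 1) = 1.2
|y|^q = 4.1638^1.2 = 5.5384
f*(4.1638) = 5.5384 / 1.2 = 4.6154


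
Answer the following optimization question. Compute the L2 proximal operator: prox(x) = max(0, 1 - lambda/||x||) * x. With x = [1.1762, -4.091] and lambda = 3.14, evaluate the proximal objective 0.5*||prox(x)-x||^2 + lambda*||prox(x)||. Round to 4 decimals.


Step 1: Compute ||x||.
||x|| = 4.2567
Step 2: Compute scaling factor.
scale = max(0, 1 - 3.14/4.2567) = 0.2623
Step 3: prox(x) = [0.3086, -1.0732]
||prox(x)|| = 1.1167
Step 4: Proximal objective.
0.5*||prox-x||^2 = 4.9298
lambda*||prox|| = 3.5064
Total = 8.4363


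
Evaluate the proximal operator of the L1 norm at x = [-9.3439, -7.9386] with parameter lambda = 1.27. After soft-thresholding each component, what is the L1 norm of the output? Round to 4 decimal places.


Soft-thresholding with lambda = 1.27:
prox(-9.3439) = sign(-9.3439)*max(|-9.3439| - 1.27, 0) = -8.0739
prox(-7.9386) = sign(-7.9386)*max(|-7.9386| - 1.27, 0) = -6.6686
prox(x) = [-8.0739, -6.6686]
||prox(x)||_1 = 8.0739 + 6.6686 = 14.7425


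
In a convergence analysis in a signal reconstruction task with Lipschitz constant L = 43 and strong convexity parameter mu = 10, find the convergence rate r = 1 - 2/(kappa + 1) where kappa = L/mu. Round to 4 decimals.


Step 1: Compute the condition number.
kappa = L/mu = 43/10 = 4.3
Step 2: Compute the convergence rate.
r = 1 - 2/(kappa + 1) = 1 - 2*mu/(L + mu) = (L - mu)/(L + mu) = 33/53 = 0.6226


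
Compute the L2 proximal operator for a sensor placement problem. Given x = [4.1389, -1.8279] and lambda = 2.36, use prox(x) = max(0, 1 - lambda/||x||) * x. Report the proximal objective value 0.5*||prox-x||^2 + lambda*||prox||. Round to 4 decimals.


Step 1: Compute ||x||.
||x|| = 4.5246
Step 2: Compute scaling factor.
scale = max(0, 1 - 2.36/4.5246) = 0.4784
Step 3: prox(x) = [1.9801, -0.8745]
||prox(x)|| = 2.1646
Step 4: Proximal objective.
0.5*||prox-x||^2 = 2.7848
lambda*||prox|| = 5.1085
Total = 7.8932


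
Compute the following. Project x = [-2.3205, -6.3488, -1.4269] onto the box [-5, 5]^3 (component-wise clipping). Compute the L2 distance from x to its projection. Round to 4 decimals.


Project each component onto [-5, 5].
clip(-2.3205) = -2.3205, clip(-6.3488) = -5.0, clip(-1.4269) = -1.4269
Projection = [-2.3205, -5.0, -1.4269]
Squared diffs: [0.0, 1.8193, 0.0]
Distance = sqrt(1.8193) = 1.3488


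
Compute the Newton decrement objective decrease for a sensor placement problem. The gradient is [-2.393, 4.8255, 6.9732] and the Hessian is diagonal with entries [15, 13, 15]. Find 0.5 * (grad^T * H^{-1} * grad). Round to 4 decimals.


Step 1: H is diagonal, so H^(-1) * g = [-0.1595, 0.3712, 0.4649].
Step 2: g^T H^(-1) g = sum_i g_i^2 / H_ii
  = (-2.393)^2/15 + (4.8255)^2/13 + (6.9732)^2/15
  = 0.3818 + 1.7912 + 3.2417 = 5.4147
Step 3: Objective decrease = 0.5 * g^T H^(-1) g = 2.7073


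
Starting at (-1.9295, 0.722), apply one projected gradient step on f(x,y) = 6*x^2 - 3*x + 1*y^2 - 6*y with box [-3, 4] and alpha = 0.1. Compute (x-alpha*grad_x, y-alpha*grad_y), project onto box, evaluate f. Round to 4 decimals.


Step 1: Compute gradient at (-1.9295, 0.722).
grad_x = 2*6*-1.9295 - 3 = -26.154
grad_y = 2*1*0.722 - 6 = -4.556
Step 2: Gradient step.
x_raw = -1.9295 - 0.1*-26.154 = 0.6859
y_raw = 0.722 - 0.1*-4.556 = 1.1776
Step 3: Project onto [-3, 4].
x_proj = clip(0.6859) = 0.6859
y_proj = clip(1.1776) = 1.1776
Step 4: Evaluate f.
f(0.6859, 1.1776) = -4.9138


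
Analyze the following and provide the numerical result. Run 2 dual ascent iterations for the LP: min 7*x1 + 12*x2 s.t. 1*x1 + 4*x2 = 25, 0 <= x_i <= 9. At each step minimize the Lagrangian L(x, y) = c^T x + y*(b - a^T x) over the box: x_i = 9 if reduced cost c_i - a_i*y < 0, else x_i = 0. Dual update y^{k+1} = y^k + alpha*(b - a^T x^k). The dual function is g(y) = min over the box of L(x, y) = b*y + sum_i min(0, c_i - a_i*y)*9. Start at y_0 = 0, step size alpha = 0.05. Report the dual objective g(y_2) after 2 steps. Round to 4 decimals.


Dual ascent for LP: min 7*x1 + 12*x2, 1*x1 + 4*x2 = 25, 0 <= x_i <= 9
Step 1: y^k = 0.0, reduced costs: (7.0, 12.0)
  x^k = (0.0, 0.0), subgradient = b - a^T x = 25.0
  y^{k+1} = 0.0 + 0.05*25.0 = 1.25
Step 2: y^k = 1.25, reduced costs: (5.75, 7.0)
  x^k = (0.0, 0.0), subgradient = b - a^T x = 25.0
  y^{k+1} = 1.25 + 0.05*25.0 = 2.5
Dual objective at y_2 = 2.5: reduced costs (4.5, 2.0), box minimizer x = (0.0, 0.0)
g(y_2) = b*y + (c1 - a1*y)*x1 + (c2 - a2*y)*x2 = 25*2.5 + 4.5*0.0 + 2.0*0.0 = 62.5 + 0.0 + 0.0 = 62.5


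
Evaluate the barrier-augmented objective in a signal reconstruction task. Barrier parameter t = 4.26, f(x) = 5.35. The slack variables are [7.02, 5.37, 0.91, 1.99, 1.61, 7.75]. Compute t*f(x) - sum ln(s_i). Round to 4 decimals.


Step 1: Compute log-barrier.
ln values: [1.9488, 1.6808, -0.0943, 0.6881, 0.4762, 2.0477]
phi = -(1.9488 + 1.6808 - 0.0943 + 0.6881 + 0.4762 + 2.0477) = -6.7473
Step 2: Compute augmented objective.
t*f(x) = 4.26*5.35 = 22.791
Total = 22.791 - 6.7473 = 16.0437


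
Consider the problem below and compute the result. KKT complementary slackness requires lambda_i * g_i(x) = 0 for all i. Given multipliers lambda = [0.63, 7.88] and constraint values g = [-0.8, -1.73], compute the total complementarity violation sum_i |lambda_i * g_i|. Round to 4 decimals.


KKT complementary slackness check:
lambda_1 * g_1 = 0.63 * -0.8 = -0.504
lambda_2 * g_2 = 7.88 * -1.73 = -13.6324
Total violation = 0.504 + 13.6324 = 14.1364


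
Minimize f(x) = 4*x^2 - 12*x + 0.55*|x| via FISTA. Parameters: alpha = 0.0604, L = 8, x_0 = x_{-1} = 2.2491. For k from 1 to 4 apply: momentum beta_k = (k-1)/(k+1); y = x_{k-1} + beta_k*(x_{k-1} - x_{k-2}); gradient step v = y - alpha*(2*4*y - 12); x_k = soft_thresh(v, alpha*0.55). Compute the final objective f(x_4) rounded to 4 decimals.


FISTA on f(x) = 4*x^2 - 12*x + 0.55*|x|
L = 8, alpha = 0.0604
Iteration 1: beta = 0.0, y = 2.2491 + 0.0*(2.2491 - 2.2491) = 2.2491
  grad(y) = 5.9928, v = y - alpha*grad = 1.8871
  prox(v) = soft_thresh(1.8871, 0.0332) = 1.8539
Iteration 2: beta = 0.3333, y = 1.8539 + 0.3333*(1.8539 - 2.2491) = 1.7222
  grad(y) = 1.7775, v = y - alpha*grad = 1.6148
  prox(v) = soft_thresh(1.6148, 0.0332) = 1.5816
Iteration 3: beta = 0.5, y = 1.5816 + 0.5*(1.5816 - 1.8539) = 1.4455
  grad(y) = -0.4364, v = y - alpha*grad = 1.4718
  prox(v) = soft_thresh(1.4718, 0.0332) = 1.4386
Iteration 4: beta = 0.6, y = 1.4386 + 0.6*(1.4386 - 1.5816) = 1.3528
  grad(y) = -1.1778, v = y - alpha*grad = 1.4239
  prox(v) = soft_thresh(1.4239, 0.0332) = 1.3907
f(x_4) = 4*1.3907^2 - 12*1.3907 + 0.55*|1.3907| = -8.1873


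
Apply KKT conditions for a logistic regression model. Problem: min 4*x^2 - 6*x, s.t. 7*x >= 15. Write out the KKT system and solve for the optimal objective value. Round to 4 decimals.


Step 1: Try lambda = 0 (constraint inactive).
x_unc = 6/(2*4) = 0.75
Check: 7*0.75 = 5.25 < 15 -- violated!
Step 2: Constraint must be active: 7*x = 15
x* = 15/7 = 2.1429 (rounded; the exact value 15/7 is used below)
lambda = (2*4*(15/7) - 6)/7 = 1.5918
Step 3: Compute optimal value.
f(x*) = 4*(15/7)^2 - 6*(15/7) = 5.5102


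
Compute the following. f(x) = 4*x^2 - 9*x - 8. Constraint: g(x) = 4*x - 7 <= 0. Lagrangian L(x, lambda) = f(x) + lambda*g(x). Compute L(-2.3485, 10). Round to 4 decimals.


Step 1: Evaluate f(x).
f(-2.3485) = 4*(-2.3485)^2 - 9*(-2.3485) - 8 = 35.1983
Step 2: Evaluate g(x).
g(-2.3485) = 4*-2.3485 - 7 = -16.394
Step 3: Compute Lagrangian.
L = 35.1983 + 10*-16.394 = -128.7417


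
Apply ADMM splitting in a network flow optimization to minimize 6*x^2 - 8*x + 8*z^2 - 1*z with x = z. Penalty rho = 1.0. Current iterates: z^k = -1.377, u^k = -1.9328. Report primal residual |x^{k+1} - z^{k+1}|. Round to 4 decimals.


ADMM iteration with rho = 1.0, z^k = -1.377, u^k = -1.9328
Step 1: x-update.
Minimize 6*x^2 - 8*x + (1.0/2)*(x + 1.377 - 1.9328)^2
FOC: (2*6 + 1.0)*x = 8 + 1.0*(-1.377 + 1.9328)
x^{k+1} = 0.6581
Step 2: z-update.
Minimize 8*z^2 - 1*z + (1.0/2)*(0.6581 - z - 1.9328)^2
FOC: (2*8 + 1.0)*z = 1 + 1.0*(0.6581 - 1.9328)
z^{k+1} = -0.0162
Step 3: u-update.
u^{k+1} = -1.9328 + 0.6581 + 0.0162 = -1.2585
Step 4: Primal residual = |0.6581 + 0.0162| = 0.6743


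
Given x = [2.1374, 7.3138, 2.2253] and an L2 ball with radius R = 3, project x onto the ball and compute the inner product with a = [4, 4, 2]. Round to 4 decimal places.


Step 1: Compute ||x|| (intermediates to 6 decimals).
||x|| = sqrt(2.1374^2 + 7.3138^2 + 2.2253^2) = 7.938017
Step 2: Project.
Since ||x|| > R, scale = R/||x|| = 3/7.938017 = 0.377928, proj(x) = scale * x
proj(x) = [0.807783, 2.76409, 0.841003]
Step 3: Dot product.
a^T * proj(x) = 4*0.807783 + 4*2.76409 + 2*0.841003 = 15.9695


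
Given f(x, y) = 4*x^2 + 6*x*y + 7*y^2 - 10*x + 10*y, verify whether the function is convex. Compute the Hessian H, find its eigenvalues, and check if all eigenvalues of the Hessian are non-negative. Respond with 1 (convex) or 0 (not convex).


The Hessian of f(x,y) = 4*x^2 + 6*x*y + 7*y^2 - 10*x + 10*y is:
H = [[8, 6], [6, 14]]
Trace = 8 + 14 = 22
Determinant = 8*14 - (6)^2 = 76
Discriminant = (22)^2 - 4*76 = 180.0
Eigenvalues: lambda_1 = 4.2918, lambda_2 = 17.7082
The function is convex.

1


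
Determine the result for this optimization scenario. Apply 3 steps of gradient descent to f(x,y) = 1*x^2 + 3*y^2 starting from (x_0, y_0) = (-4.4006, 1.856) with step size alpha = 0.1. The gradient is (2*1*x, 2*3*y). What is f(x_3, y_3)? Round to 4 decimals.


Gradient descent on f(x,y) = 1*x^2 + 3*y^2.
Starting point: (-4.4006, 1.856), alpha = 0.1
Step 1: grad_x = 2*1*-4.4006 = -8.8012, grad_y = 2*3*1.856 = 11.136
  x_1 = -4.4006 - 0.1*-8.8012 = -3.5205
  y_1 = 1.856 - 0.1*11.136 = 0.7424
Step 2: grad_x = 2*1*-3.5205 = -7.041, grad_y = 2*3*0.7424 = 4.4544
  x_2 = -3.5205 - 0.1*-7.041 = -2.8164
  y_2 = 0.7424 - 0.1*4.4544 = 0.297
Step 3: grad_x = 2*1*-2.8164 = -5.6328, grad_y = 2*3*0.297 = 1.7818
  x_3 = -2.8164 - 0.1*-5.6328 = -2.2531
  y_3 = 0.297 - 0.1*1.7818 = 0.1188
f(-2.2531, 0.1188) = 1*(-2.2531)^2 + 3*0.1188^2 = 5.1188


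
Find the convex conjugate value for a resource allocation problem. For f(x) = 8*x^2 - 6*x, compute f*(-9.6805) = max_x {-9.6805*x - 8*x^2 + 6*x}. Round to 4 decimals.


f*(y) = sup_x {y*x - a*x^2 - b*x} = sup_x {(y-b)*x - a*x^2}
FOC: (y - b) - 2a*x = 0 => x* = (y - b)/(2a)
x* = (-9.6805 + 6)/(2*8) = -0.23
f*(-9.6805) = (y-b)^2/(4a) = (-9.6805 + 6)^2/(4*8)
= 13.5461/32 = 0.4233


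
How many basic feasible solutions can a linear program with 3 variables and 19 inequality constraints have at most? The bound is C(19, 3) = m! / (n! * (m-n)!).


Each vertex corresponds to some choice of n active constraints out of m, so the number of vertices is at most C(m, n) = m! / (n!(m-n)!).
m = 19, n = 3
Numerator: 19 * 18 * 17
Denominator: 3! = 6
C(19, 3) = 969


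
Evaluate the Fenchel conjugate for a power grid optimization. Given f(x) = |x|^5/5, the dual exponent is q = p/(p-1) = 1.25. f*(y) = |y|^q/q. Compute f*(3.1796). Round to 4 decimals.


The conjugate exponent q satisfies 1/p + 1/q = 1.
p = 5, so q = 5/(5 - 1) = 1.25
|y|^q = 3.1796^1.25 = 4.2459
f*(3.1796) = 4.2459 / 1.25 = 3.3967


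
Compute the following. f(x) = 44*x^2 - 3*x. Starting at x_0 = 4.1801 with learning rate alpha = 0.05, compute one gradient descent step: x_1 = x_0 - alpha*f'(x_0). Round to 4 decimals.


We compute the gradient at x_0 and apply the update.
f'(x) = 88*x - 3
f'(4.1801) = 88*4.1801 - 3 = 364.8488
x_1 = 4.1801 - 0.05*364.8488 = -14.0623


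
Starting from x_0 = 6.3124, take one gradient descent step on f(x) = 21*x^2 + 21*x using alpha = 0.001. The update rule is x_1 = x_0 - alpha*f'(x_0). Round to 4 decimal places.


We compute the gradient at x_0 and apply the update.
f'(x) = 42*x + 21
f'(6.3124) = 42*6.3124 + 21 = 286.1208
x_1 = 6.3124 - 0.001*286.1208 = 6.0263


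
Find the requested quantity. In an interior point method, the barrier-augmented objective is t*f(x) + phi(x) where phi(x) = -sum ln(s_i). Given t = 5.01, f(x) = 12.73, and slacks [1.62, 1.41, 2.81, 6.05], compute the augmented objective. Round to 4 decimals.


Step 1: Compute log-barrier.
ln values: [0.4824, 0.3436, 1.0332, 1.8001]
phi = -(0.4824 + 0.3436 + 1.0332 + 1.8001) = -3.6593
Step 2: Compute augmented objective.
t*f(x) = 5.01*12.73 = 63.7773
Total = 63.7773 - 3.6593 = 60.118


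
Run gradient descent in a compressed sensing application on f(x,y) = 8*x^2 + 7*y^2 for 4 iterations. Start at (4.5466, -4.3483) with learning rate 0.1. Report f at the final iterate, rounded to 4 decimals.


Gradient descent on f(x,y) = 8*x^2 + 7*y^2.
Starting point: (4.5466, -4.3483), alpha = 0.1
Step 1: grad_x = 2*8*4.5466 = 72.7456, grad_y = 2*7*-4.3483 = -60.8762
  x_1 = 4.5466 - 0.1*72.7456 = -2.728
  y_1 = -4.3483 - 0.1*-60.8762 = 1.7393
Step 2: grad_x = 2*8*-2.728 = -43.6474, grad_y = 2*7*1.7393 = 24.3505
  x_2 = -2.728 - 0.1*-43.6474 = 1.6368
  y_2 = 1.7393 - 0.1*24.3505 = -0.6957
Step 3: grad_x = 2*8*1.6368 = 26.1884, grad_y = 2*7*-0.6957 = -9.7402
  x_3 = 1.6368 - 0.1*26.1884 = -0.9821
  y_3 = -0.6957 - 0.1*-9.7402 = 0.2783
Step 4: grad_x = 2*8*-0.9821 = -15.713, grad_y = 2*7*0.2783 = 3.8961
  x_4 = -0.9821 - 0.1*-15.713 = 0.5892
  y_4 = 0.2783 - 0.1*3.8961 = -0.1113
f(0.5892, -0.1113) = 8*0.5892^2 + 7*(-0.1113)^2 = 2.8644


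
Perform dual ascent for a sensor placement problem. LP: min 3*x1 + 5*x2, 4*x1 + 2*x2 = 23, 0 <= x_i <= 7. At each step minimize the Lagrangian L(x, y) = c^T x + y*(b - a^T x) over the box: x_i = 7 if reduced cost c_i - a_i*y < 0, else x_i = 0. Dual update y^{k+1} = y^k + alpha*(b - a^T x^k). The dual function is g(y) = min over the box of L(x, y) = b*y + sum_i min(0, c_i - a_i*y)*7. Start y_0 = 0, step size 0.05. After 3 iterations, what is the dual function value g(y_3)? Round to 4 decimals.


Dual ascent for LP: min 3*x1 + 5*x2, 4*x1 + 2*x2 = 23, 0 <= x_i <= 7
Step 1: y^k = 0.0, reduced costs: (3.0, 5.0)
  x^k = (0.0, 0.0), subgradient = b - a^T x = 23.0
  y^{k+1} = 0.0 + 0.05*23.0 = 1.15
Step 2: y^k = 1.15, reduced costs: (-1.6, 2.7)
  x^k = (7.0, 0.0), subgradient = b - a^T x = -5.0
  y^{k+1} = 1.15 + 0.05*-5.0 = 0.9
Step 3: y^k = 0.9, reduced costs: (-0.6, 3.2)
  x^k = (7.0, 0.0), subgradient = b - a^T x = -5.0
  y^{k+1} = 0.9 + 0.05*-5.0 = 0.65
Dual objective at y_3 = 0.65: reduced costs (0.4, 3.7), box minimizer x = (0.0, 0.0)
g(y_3) = b*y + (c1 - a1*y)*x1 + (c2 - a2*y)*x2 = 23*0.65 + 0.4*0.0 + 3.7*0.0 = 14.95 + 0.0 + 0.0 = 14.95


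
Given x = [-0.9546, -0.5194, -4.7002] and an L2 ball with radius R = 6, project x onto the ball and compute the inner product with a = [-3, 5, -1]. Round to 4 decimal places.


Step 1: Compute ||x|| (intermediates to 6 decimals).
||x|| = sqrt((-0.9546)^2 + (-0.5194)^2 + (-4.7002)^2) = 4.824201
Step 2: Project.
Since ||x|| <= R, proj = x (no scaling needed).
proj(x) = [-0.9546, -0.5194, -4.7002]
Step 3: Dot product.
a^T * proj(x) = -3*(-0.9546) + 5*(-0.5194) - 1*(-4.7002) = 4.967


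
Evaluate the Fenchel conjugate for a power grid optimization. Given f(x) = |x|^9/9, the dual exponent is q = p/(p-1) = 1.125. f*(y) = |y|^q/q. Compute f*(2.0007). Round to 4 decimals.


The conjugate exponent q satisfies 1/p + 1/q = 1.
p = 9, so q = 9/(9 - 1) = 1.125
|y|^q = 2.0007^1.125 = 2.1819
f*(2.0007) = 2.1819 / 1.125 = 1.9394


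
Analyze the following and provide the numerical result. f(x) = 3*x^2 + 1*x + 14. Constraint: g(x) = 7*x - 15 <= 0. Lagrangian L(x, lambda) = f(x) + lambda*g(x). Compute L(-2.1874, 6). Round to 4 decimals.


Step 1: Evaluate f(x).
f(-2.1874) = 3*(-2.1874)^2 + 1*(-2.1874) + 14 = 26.1668
Step 2: Evaluate g(x).
g(-2.1874) = 7*-2.1874 - 15 = -30.3118
Step 3: Compute Lagrangian.
L = 26.1668 + 6*-30.3118 = -155.704


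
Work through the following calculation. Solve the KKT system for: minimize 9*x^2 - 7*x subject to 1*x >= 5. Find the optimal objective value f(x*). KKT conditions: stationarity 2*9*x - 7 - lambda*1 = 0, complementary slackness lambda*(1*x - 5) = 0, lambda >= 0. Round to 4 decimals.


Step 1: Try lambda = 0 (constraint inactive).
x_unc = 7/(2*9) = 0.3889
Check: 1*0.3889 = 0.3889 < 5 -- violated!
Step 2: Constraint must be active: 1*x = 5
x* = 5/1 = 5.0
lambda = (2*9*5.0 - 7)/1 = 83.0
Step 3: Compute optimal value.
f(x*) = 9*5.0^2 - 7*5.0 = 190.0


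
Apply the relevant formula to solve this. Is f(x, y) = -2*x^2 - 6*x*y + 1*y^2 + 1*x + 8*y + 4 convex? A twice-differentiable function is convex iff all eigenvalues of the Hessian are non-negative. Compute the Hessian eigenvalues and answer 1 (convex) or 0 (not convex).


The Hessian of f(x,y) = -2*x^2 - 6*x*y + 1*y^2 + 1*x + 8*y + 4 is:
H = [[-4, -6], [-6, 2]]
Trace = -4 + 2 = -2
Determinant = -4*2 - (-6)^2 = -44
Discriminant = (-2)^2 - 4*-44 = 180.0
Eigenvalues: lambda_1 = -7.7082, lambda_2 = 5.7082
The function is not convex.

0


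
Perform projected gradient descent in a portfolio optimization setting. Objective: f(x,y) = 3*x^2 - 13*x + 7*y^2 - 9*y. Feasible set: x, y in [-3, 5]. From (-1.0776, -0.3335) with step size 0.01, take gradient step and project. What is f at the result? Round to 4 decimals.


Step 1: Compute gradient at (-1.0776, -0.3335).
grad_x = 2*3*-1.0776 - 13 = -19.4656
grad_y = 2*7*-0.3335 - 9 = -13.669
Step 2: Gradient step.
x_raw = -1.0776 - 0.01*-19.4656 = -0.8829
y_raw = -0.3335 - 0.01*-13.669 = -0.1968
Step 3: Project onto [-3, 5].
x_proj = clip(-0.8829) = -0.8829
y_proj = clip(-0.1968) = -0.1968
Step 4: Evaluate f.
f(-0.8829, -0.1968) = 15.8595


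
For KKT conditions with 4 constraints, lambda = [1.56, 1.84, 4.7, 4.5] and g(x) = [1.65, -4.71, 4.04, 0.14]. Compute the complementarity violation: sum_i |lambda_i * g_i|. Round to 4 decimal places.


KKT complementary slackness check:
lambda_1 * g_1 = 1.56 * 1.65 = 2.574
lambda_2 * g_2 = 1.84 * -4.71 = -8.6664
lambda_3 * g_3 = 4.7 * 4.04 = 18.988
lambda_4 * g_4 = 4.5 * 0.14 = 0.63
Total violation = 2.574 + 8.6664 + 18.988 + 0.63 = 30.8584


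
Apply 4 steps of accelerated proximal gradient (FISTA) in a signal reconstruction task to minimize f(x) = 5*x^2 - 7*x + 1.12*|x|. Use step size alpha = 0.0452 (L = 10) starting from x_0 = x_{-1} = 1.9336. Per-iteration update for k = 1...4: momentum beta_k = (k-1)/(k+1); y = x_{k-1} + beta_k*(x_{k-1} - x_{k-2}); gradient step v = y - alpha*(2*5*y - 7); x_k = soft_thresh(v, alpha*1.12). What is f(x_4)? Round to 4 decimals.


FISTA on f(x) = 5*x^2 - 7*x + 1.12*|x|
L = 10, alpha = 0.0452
Iteration 1: beta = 0.0, y = 1.9336 + 0.0*(1.9336 - 1.9336) = 1.9336
  grad(y) = 12.336, v = y - alpha*grad = 1.376
  prox(v) = soft_thresh(1.376, 0.0506) = 1.3254
Iteration 2: beta = 0.3333, y = 1.3254 + 0.3333*(1.3254 - 1.9336) = 1.1227
  grad(y) = 4.2265, v = y - alpha*grad = 0.9316
  prox(v) = soft_thresh(0.9316, 0.0506) = 0.881
Iteration 3: beta = 0.5, y = 0.881 + 0.5*(0.881 - 1.3254) = 0.6588
  grad(y) = -0.4121, v = y - alpha*grad = 0.6774
  prox(v) = soft_thresh(0.6774, 0.0506) = 0.6268
Iteration 4: beta = 0.6, y = 0.6268 + 0.6*(0.6268 - 0.881) = 0.4743
  grad(y) = -2.2573, v = y - alpha*grad = 0.5763
  prox(v) = soft_thresh(0.5763, 0.0506) = 0.5257
f(x_4) = 5*0.5257^2 - 7*0.5257 + 1.12*|0.5257| = -1.7093


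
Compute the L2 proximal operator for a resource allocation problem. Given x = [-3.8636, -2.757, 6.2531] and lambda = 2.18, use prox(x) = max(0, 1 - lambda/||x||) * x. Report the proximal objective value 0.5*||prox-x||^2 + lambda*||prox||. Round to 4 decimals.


Step 1: Compute ||x||.
||x|| = 7.8505
Step 2: Compute scaling factor.
scale = max(0, 1 - 2.18/7.8505) = 0.7223
Step 3: prox(x) = [-2.7907, -1.9914, 4.5167]
||prox(x)|| = 5.6705
Step 4: Proximal objective.
0.5*||prox-x||^2 = 2.3762
lambda*||prox|| = 12.3617
Total = 14.7378


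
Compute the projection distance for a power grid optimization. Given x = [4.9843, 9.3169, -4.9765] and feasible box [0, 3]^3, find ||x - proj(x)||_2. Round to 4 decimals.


Project each component onto [0, 3].
clip(4.9843) = 3.0, clip(9.3169) = 3.0, clip(-4.9765) = 0.0
Projection = [3.0, 3.0, 0.0]
Squared diffs: [3.9374, 39.9032, 24.7656]
Distance = sqrt(68.6062) = 8.2829


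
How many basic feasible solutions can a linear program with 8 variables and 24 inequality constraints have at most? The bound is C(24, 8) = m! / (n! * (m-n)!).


Each vertex corresponds to some choice of n active constraints out of m, so the number of vertices is at most C(m, n) = m! / (n!(m-n)!).
m = 24, n = 8
Numerator: 24 * 23 * 22 * 21 * 20 * 19 * 18 * 17
Denominator: 8! = 40320
C(24, 8) = 735471


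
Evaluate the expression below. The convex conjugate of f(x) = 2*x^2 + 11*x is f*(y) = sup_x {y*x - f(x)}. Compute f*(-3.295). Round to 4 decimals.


f*(y) = sup_x {y*x - a*x^2 - b*x} = sup_x {(y-b)*x - a*x^2}
FOC: (y - b) - 2a*x = 0 => x* = (y - b)/(2a)
x* = (-3.295 - 11)/(2*2) = -3.5738
f*(-3.295) = (y-b)^2/(4a) = (-3.295 - 11)^2/(4*2)
= 204.347/8 = 25.5434


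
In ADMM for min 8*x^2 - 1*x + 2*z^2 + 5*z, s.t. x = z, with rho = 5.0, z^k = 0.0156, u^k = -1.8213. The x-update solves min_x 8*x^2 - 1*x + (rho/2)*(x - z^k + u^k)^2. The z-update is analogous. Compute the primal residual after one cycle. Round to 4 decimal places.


ADMM iteration with rho = 5.0, z^k = 0.0156, u^k = -1.8213
Step 1: x-update.
Minimize 8*x^2 - 1*x + (5.0/2)*(x - 0.0156 - 1.8213)^2
FOC: (2*8 + 5.0)*x = 1 + 5.0*(0.0156 + 1.8213)
x^{k+1} = 0.485
Step 2: z-update.
Minimize 2*z^2 + 5*z + (5.0/2)*(0.485 - z - 1.8213)^2
FOC: (2*2 + 5.0)*z = -5 + 5.0*(0.485 - 1.8213)
z^{k+1} = -1.298
Step 3: u-update.
u^{k+1} = -1.8213 + 0.485 + 1.298 = -0.0384
Step 4: Primal residual = |0.485 + 1.298| = 1.7829


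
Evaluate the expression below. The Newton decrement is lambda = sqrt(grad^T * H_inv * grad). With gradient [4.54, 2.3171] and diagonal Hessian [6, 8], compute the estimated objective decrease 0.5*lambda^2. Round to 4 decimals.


Step 1: H is diagonal, so H^(-1) * g = [0.7567, 0.2896].
Step 2: g^T H^(-1) g = sum_i g_i^2 / H_ii
  = (4.54)^2/6 + (2.3171)^2/8
  = 3.4353 + 0.6711 = 4.1064
Step 3: Objective decrease = 0.5 * g^T H^(-1) g = 2.0532


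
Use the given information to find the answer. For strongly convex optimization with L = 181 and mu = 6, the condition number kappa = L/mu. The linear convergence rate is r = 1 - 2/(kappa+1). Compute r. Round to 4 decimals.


Step 1: Compute the condition number.
kappa = L/mu = 181/6 = 30.1667
Step 2: Compute the convergence rate.
r = 1 - 2/(kappa + 1) = 1 - 2*mu/(L + mu) = (L - mu)/(L + mu) = 175/187 = 0.9358


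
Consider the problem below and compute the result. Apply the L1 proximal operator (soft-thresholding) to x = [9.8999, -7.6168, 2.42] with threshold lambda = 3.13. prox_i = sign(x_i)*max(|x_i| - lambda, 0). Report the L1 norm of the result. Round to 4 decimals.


Soft-thresholding with lambda = 3.13:
prox(9.8999) = sign(9.8999)*max(|9.8999| - 3.13, 0) = 6.7699
prox(-7.6168) = sign(-7.6168)*max(|-7.6168| - 3.13, 0) = -4.4868
prox(2.42) = sign(2.42)*max(|2.42| - 3.13, 0) = 0.0
prox(x) = [6.7699, -4.4868, 0.0]
||prox(x)||_1 = 6.7699 + 4.4868 + 0.0 = 11.2567


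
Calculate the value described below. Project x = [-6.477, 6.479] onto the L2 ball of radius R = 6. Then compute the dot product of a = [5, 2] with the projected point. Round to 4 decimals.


Step 1: Compute ||x|| (intermediates to 6 decimals).
||x|| = sqrt((-6.477)^2 + 6.479^2) = 9.161276
Step 2: Project.
Since ||x|| > R, scale = R/||x|| = 6/9.161276 = 0.654931, proj(x) = scale * x
proj(x) = [-4.241988, 4.243298]
Step 3: Dot product.
a^T * proj(x) = 5*(-4.241988) + 2*4.243298 = -12.7233


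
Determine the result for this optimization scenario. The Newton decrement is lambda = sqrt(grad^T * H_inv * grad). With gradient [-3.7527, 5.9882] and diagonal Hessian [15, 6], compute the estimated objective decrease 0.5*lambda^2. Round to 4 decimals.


Step 1: H is diagonal, so H^(-1) * g = [-0.2502, 0.998].
Step 2: g^T H^(-1) g = sum_i g_i^2 / H_ii
  = (-3.7527)^2/15 + (5.9882)^2/6
  = 0.9389 + 5.9764 = 6.9153
Step 3: Objective decrease = 0.5 * g^T H^(-1) g = 3.4576


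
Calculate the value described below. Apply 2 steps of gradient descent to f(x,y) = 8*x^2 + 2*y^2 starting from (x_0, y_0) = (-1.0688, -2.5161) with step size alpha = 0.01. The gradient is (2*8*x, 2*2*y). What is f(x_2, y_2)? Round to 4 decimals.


Gradient descent on f(x,y) = 8*x^2 + 2*y^2.
Starting point: (-1.0688, -2.5161), alpha = 0.01
Step 1: grad_x = 2*8*-1.0688 = -17.1008, grad_y = 2*2*-2.5161 = -10.0644
  x_1 = -1.0688 - 0.01*-17.1008 = -0.8978
  y_1 = -2.5161 - 0.01*-10.0644 = -2.4155
Step 2: grad_x = 2*8*-0.8978 = -14.3647, grad_y = 2*2*-2.4155 = -9.6618
  x_2 = -0.8978 - 0.01*-14.3647 = -0.7541
  y_2 = -2.4155 - 0.01*-9.6618 = -2.3188
f(-0.7541, -2.3188) = 8*(-0.7541)^2 + 2*(-2.3188)^2 = 15.3039


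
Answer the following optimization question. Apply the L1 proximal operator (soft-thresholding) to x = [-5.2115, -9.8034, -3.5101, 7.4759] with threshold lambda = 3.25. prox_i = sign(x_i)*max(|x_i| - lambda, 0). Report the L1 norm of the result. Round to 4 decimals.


Soft-thresholding with lambda = 3.25:
prox(-5.2115) = sign(-5.2115)*max(|-5.2115| - 3.25, 0) = -1.9615
prox(-9.8034) = sign(-9.8034)*max(|-9.8034| - 3.25, 0) = -6.5534
prox(-3.5101) = sign(-3.5101)*max(|-3.5101| - 3.25, 0) = -0.2601
prox(7.4759) = sign(7.4759)*max(|7.4759| - 3.25, 0) = 4.2259
prox(x) = [-1.9615, -6.5534, -0.2601, 4.2259]
||prox(x)||_1 = 1.9615 + 6.5534 + 0.2601 + 4.2259 = 13.0009


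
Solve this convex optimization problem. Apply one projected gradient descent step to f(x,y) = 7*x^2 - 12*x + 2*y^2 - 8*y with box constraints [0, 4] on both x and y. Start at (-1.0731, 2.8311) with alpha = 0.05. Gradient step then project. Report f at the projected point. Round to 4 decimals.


Step 1: Compute gradient at (-1.0731, 2.8311).
grad_x = 2*7*-1.0731 - 12 = -27.0234
grad_y = 2*2*2.8311 - 8 = 3.3244
Step 2: Gradient step.
x_raw = -1.0731 - 0.05*-27.0234 = 0.2781
y_raw = 2.8311 - 0.05*3.3244 = 2.6649
Step 3: Project onto [0, 4].
x_proj = clip(0.2781) = 0.2781
y_proj = clip(2.6649) = 2.6649
Step 4: Evaluate f.
f(0.2781, 2.6649) = -9.9114


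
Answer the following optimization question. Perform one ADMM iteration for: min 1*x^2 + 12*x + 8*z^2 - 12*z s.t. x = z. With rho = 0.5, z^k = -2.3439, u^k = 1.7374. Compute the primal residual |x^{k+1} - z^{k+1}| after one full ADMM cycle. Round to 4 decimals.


ADMM iteration with rho = 0.5, z^k = -2.3439, u^k = 1.7374
Step 1: x-update.
Minimize 1*x^2 + 12*x + (0.5/2)*(x + 2.3439 + 1.7374)^2
FOC: (2*1 + 0.5)*x = -12 + 0.5*(-2.3439 - 1.7374)
x^{k+1} = -5.6163
Step 2: z-update.
Minimize 8*z^2 - 12*z + (0.5/2)*(-5.6163 - z + 1.7374)^2
FOC: (2*8 + 0.5)*z = 12 + 0.5*(-5.6163 + 1.7374)
z^{k+1} = 0.6097
Step 3: u-update.
u^{k+1} = 1.7374 - 5.6163 - 0.6097 = -4.4886
Step 4: Primal residual = |-5.6163 - 0.6097| = 6.226


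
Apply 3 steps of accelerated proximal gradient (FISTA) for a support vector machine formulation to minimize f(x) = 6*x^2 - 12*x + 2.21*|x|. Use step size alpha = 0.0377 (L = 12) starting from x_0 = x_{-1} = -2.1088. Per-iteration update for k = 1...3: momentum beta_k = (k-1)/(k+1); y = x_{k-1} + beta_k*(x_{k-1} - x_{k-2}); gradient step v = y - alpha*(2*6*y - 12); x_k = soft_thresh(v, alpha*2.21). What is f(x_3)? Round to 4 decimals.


FISTA on f(x) = 6*x^2 - 12*x + 2.21*|x|
L = 12, alpha = 0.0377
Iteration 1: beta = 0.0, y = -2.1088 + 0.0*(-2.1088 + 2.1088) = -2.1088
  grad(y) = -37.3056, v = y - alpha*grad = -0.7024
  prox(v) = soft_thresh(-0.7024, 0.0833) = -0.6191
Iteration 2: beta = 0.3333, y = -0.6191 + 0.3333*(-0.6191 + 2.1088) = -0.1225
  grad(y) = -13.4698, v = y - alpha*grad = 0.3853
  prox(v) = soft_thresh(0.3853, 0.0833) = 0.302
Iteration 3: beta = 0.5, y = 0.302 + 0.5*(0.302 + 0.6191) = 0.7625
  grad(y) = -2.8494, v = y - alpha*grad = 0.87
  prox(v) = soft_thresh(0.87, 0.0833) = 0.7867
f(x_3) = 6*0.7867^2 - 12*0.7867 + 2.21*|0.7867| = -3.9884


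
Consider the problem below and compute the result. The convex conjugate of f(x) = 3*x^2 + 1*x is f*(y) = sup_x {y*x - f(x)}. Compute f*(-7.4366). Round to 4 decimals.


f*(y) = sup_x {y*x - a*x^2 - b*x} = sup_x {(y-b)*x - a*x^2}
FOC: (y - b) - 2a*x = 0 => x* = (y - b)/(2a)
x* = (-7.4366 - 1)/(2*3) = -1.4061
f*(-7.4366) = (y-b)^2/(4a) = (-7.4366 - 1)^2/(4*3)
= 71.1762/12 = 5.9314


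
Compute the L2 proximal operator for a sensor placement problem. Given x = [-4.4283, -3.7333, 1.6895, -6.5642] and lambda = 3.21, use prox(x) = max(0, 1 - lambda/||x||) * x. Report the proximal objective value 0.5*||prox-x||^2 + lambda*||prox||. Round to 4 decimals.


Step 1: Compute ||x||.
||x|| = 8.9157
Step 2: Compute scaling factor.
scale = max(0, 1 - 3.21/8.9157) = 0.64
Step 3: prox(x) = [-2.8339, -2.3892, 1.0812, -4.2008]
||prox(x)|| = 5.7057
Step 4: Proximal objective.
0.5*||prox-x||^2 = 5.1521
lambda*||prox|| = 18.3153
Total = 23.4675


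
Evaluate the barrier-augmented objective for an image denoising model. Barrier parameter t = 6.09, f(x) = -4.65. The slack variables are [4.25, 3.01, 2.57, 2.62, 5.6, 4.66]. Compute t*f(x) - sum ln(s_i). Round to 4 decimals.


Step 1: Compute log-barrier.
ln values: [1.4469, 1.1019, 0.9439, 0.9632, 1.7228, 1.539]
phi = -(1.4469 + 1.1019 + 0.9439 + 0.9632 + 1.7228 + 1.539) = -7.7177
Step 2: Compute augmented objective.
t*f(x) = 6.09*-4.65 = -28.3185
Total = -28.3185 - 7.7177 = -36.0362


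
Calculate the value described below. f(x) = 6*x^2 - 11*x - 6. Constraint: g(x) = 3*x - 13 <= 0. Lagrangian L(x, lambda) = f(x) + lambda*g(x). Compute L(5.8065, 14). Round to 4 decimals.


Step 1: Evaluate f(x).
f(5.8065) = 6*5.8065^2 - 11*5.8065 - 6 = 132.4212
Step 2: Evaluate g(x).
g(5.8065) = 3*5.8065 - 13 = 4.4195
Step 3: Compute Lagrangian.
L = 132.4212 + 14*4.4195 = 194.2942


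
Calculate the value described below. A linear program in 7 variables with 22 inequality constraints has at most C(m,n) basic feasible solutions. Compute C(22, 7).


Each vertex corresponds to some choice of n active constraints out of m, so the number of vertices is at most C(m, n) = m! / (n!(m-n)!).
m = 22, n = 7
Numerator: 22 * 21 * 20 * 19 * 18 * 17 * 16
Denominator: 7! = 5040
C(22, 7) = 170544


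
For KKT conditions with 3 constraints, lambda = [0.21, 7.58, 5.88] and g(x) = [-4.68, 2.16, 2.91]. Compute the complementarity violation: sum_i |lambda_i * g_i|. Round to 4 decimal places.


KKT complementary slackness check:
lambda_1 * g_1 = 0.21 * -4.68 = -0.9828
lambda_2 * g_2 = 7.58 * 2.16 = 16.3728
lambda_3 * g_3 = 5.88 * 2.91 = 17.1108
Total violation = 0.9828 + 16.3728 + 17.1108 = 34.4664
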